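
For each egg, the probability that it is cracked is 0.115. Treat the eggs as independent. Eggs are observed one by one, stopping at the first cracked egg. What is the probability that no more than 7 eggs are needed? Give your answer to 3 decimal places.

0.575

Y = number of eggs to the first success; geometric, p = 0.115.
P(Y ≤ 7) = 1 − (1−p)^7 = 1 − 0.42521 = 0.57479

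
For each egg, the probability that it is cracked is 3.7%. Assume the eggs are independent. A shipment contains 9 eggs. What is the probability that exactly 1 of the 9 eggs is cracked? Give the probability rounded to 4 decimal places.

0.2463

X ~ Binomial(n=9, p=0.037).
P(X=1) = C(9,1) · p^1 · (1−p)^8
= 9 · 0.037 · 0.73962 = 0.246294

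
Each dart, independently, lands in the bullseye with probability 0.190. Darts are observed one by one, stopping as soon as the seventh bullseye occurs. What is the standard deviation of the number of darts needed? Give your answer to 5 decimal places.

12.53251

Y = total darts until the seventh success; negative binomial with r=7, p=0.19.
SD(Y) = √[r(1−p)/p²] = √(157.0637119) = 12.5325062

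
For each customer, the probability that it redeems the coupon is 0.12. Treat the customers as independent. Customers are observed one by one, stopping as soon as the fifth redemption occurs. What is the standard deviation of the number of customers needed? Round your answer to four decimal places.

17.4801

Y = total customers until the fifth success; negative binomial with r=5, p=0.12.
SD(Y) = √[r(1−p)/p²] = √(305.555556) = 17.480147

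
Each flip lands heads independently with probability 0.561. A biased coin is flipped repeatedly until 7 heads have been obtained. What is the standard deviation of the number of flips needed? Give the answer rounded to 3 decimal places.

Y = total flips until the seventh success; negative binomial with r=7, p=0.561.
SD(Y) = √[r(1−p)/p²] = √(9.76420) = 3.12477

3.125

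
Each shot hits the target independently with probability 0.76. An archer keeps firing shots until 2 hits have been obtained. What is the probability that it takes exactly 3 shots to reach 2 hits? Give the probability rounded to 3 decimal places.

Y = trial on which the second success occurs; negative binomial, r=2, p=0.76.
P(Y=3) = C(2,1) · p^2 · (1−p)^1
= 2 · 0.5776 · 0.24 = 0.27725

0.277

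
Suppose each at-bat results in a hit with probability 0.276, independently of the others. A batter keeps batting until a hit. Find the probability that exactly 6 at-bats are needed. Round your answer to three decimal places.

0.055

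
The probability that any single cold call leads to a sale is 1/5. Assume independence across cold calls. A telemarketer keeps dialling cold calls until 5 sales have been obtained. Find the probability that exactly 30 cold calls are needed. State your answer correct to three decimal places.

Y = trial on which the fifth success occurs; negative binomial, r=5, p=0.20.
P(Y=30) = C(29,4) · p^5 · (1−p)^25
= 23751 · 0.00032 · 0.0037779 = 0.02871

0.029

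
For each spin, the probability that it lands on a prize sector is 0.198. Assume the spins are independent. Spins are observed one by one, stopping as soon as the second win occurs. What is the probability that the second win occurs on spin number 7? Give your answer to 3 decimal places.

0.078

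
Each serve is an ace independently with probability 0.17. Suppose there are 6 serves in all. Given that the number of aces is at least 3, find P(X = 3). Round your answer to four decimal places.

0.8572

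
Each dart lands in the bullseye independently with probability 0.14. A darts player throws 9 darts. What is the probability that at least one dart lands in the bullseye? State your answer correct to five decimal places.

0.74267

P(at least one) = 1 − P(none) = 1 − (1 − 0.14)^9
= 1 − 0.2573274 = 0.7426726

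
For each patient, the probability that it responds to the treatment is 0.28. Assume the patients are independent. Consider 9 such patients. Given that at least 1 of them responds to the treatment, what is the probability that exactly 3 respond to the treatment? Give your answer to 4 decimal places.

0.2710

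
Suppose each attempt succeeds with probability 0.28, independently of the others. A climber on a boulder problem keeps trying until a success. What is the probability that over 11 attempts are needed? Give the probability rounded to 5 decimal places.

0.02696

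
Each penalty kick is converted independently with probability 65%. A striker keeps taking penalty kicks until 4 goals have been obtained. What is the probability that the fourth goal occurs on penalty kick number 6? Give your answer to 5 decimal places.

Y = trial on which the fourth success occurs; negative binomial, r=4, p=0.65.
P(Y=6) = C(5,3) · p^4 · (1−p)^2
= 10 · 0.17851 · 0.1225 = 0.2186702

0.21867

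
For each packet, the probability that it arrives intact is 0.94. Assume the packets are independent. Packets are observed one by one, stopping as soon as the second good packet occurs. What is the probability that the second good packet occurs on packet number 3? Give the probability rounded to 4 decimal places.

Y = trial on which the second success occurs; negative binomial, r=2, p=0.94.
P(Y=3) = C(2,1) · p^2 · (1−p)^1
= 2 · 0.8836 · 0.06 = 0.106032

0.1060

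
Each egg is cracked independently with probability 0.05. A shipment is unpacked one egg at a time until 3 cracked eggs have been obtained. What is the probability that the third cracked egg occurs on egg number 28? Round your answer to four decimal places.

0.0122

Y = trial on which the third success occurs; negative binomial, r=3, p=0.05.
P(Y=28) = C(27,2) · p^3 · (1−p)^25
= 351 · 0.000125 · 0.27739 = 0.012170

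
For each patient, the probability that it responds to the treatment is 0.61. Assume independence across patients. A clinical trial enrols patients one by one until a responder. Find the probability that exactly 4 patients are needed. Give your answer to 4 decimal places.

0.0362

Geometric (trials to first success), p = 0.61.
P(Y = 4) = (1−p)^3 · p = 0.059319 · 0.61 = 0.036185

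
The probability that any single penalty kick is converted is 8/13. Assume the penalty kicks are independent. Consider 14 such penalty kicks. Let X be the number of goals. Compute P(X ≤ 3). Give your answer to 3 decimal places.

X ~ Binomial(14, 0.615385); P(X ≤ 3) = Σ C(14,k) p^k (1−p)^(14−k) over k:
  k=0: C(14,0)·0.615385^0·0.384615^14 = 0.00000
  k=1: C(14,1)·0.615385^1·0.384615^13 = 0.00003
  k=2: C(14,2)·0.615385^2·0.384615^12 = 0.00036
  k=3: C(14,3)·0.615385^3·0.384615^11 = 0.00231
Total = 0.00271

0.003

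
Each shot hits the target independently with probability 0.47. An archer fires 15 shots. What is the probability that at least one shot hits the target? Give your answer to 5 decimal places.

0.99993

P(at least one) = 1 − P(none) = 1 − (1 − 0.47)^15
= 1 − 0.0000731 = 0.9999269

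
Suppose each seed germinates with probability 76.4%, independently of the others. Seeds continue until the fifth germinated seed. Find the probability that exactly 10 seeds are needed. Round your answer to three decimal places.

0.024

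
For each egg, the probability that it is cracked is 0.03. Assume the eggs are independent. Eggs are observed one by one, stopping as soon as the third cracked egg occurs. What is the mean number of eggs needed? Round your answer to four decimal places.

Y = total eggs until the third success; negative binomial with r=3, p=0.03.
E[Y] = r / p = 3 / 0.03 = 100.000000

100.0000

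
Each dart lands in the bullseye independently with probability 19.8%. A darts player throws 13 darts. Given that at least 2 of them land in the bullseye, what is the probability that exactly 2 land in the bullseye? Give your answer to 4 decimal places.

X ~ Binomial(13, 0.198). Want P(X=2 | X≥2) = P(X=2) / P(X≥2).
P(X=2) = C(13,2)·0.198^2·0.802^11 = 0.269987
P(X≥2) = 1 − 0.056789 − 0.182264 = 0.760947
Ratio = 0.269987 / 0.760947 = 0.354804

0.3548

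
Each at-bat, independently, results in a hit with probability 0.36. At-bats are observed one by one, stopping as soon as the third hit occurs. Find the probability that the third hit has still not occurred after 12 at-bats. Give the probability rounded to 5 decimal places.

0.13521

Needing more than 12 at-bats ⇔ fewer than 3 successes in the first 12. With X ~ Binomial(12, 0.36), P(Y > 12) = P(X ≤ 2).
  k=0: C(12,0)·0.36^0·0.64^12 = 0.0047224
  k=1: C(12,1)·0.36^1·0.64^11 = 0.0318760
  k=2: C(12,2)·0.36^2·0.64^10 = 0.0986163
P(X ≤ 2) = 0.1352146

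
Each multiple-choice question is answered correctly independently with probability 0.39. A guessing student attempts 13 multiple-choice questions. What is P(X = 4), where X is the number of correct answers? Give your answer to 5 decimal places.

X ~ Binomial(n=13, p=0.39).
P(X=4) = C(13,4) · p^4 · (1−p)^9
= 715 · 0.023134 · 0.011694 = 0.1934341

0.19343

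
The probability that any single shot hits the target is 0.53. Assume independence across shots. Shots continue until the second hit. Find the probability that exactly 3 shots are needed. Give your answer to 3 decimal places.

Y = trial on which the second success occurs; negative binomial, r=2, p=0.53.
P(Y=3) = C(2,1) · p^2 · (1−p)^1
= 2 · 0.2809 · 0.47 = 0.26405

0.264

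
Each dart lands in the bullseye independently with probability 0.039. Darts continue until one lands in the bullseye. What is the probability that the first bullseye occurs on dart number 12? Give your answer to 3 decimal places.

Geometric (trials to first success), p = 0.039.
P(Y = 12) = (1−p)^11 · p = 0.64559 · 0.039 = 0.02518

0.025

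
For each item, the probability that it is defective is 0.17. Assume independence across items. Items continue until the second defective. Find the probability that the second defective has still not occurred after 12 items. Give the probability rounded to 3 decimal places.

0.370

Needing more than 12 items ⇔ fewer than 2 successes in the first 12. With X ~ Binomial(12, 0.17), P(Y > 12) = P(X ≤ 1).
  k=0: C(12,0)·0.17^0·0.83^12 = 0.10689
  k=1: C(12,1)·0.17^1·0.83^11 = 0.26272
P(X ≤ 1) = 0.36961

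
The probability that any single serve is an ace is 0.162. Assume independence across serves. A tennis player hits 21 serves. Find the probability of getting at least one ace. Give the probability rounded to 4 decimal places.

P(at least one) = 1 − P(none) = 1 − (1 − 0.162)^21
= 1 − 0.024441 = 0.975559

0.9756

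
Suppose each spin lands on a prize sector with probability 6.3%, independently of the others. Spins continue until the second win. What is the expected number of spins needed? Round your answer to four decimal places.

31.7460

Y = total spins until the second success; negative binomial with r=2, p=0.063.
E[Y] = r / p = 2 / 0.063 = 31.746032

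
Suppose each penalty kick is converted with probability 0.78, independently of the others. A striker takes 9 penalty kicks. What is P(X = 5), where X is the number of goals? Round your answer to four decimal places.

X ~ Binomial(n=9, p=0.78).
P(X=5) = C(9,5) · p^5 · (1−p)^4
= 126 · 0.28872 · 0.0023426 = 0.085219

0.0852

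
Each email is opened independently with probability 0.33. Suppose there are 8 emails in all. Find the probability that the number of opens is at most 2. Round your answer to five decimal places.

X ~ Binomial(8, 0.33); P(X ≤ 2) = Σ C(8,k) p^k (1−p)^(8−k) over k:
  k=0: C(8,0)·0.33^0·0.67^8 = 0.0406068
  k=1: C(8,1)·0.33^1·0.67^7 = 0.1600028
  k=2: C(8,2)·0.33^2·0.67^6 = 0.2758257
Total = 0.4764353

0.47644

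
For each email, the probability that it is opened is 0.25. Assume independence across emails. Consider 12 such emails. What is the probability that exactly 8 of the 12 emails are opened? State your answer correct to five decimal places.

0.00239

X ~ Binomial(n=12, p=0.25).
P(X=8) = C(12,8) · p^8 · (1−p)^4
= 495 · 1.5259e-05 · 0.31641 = 0.0023898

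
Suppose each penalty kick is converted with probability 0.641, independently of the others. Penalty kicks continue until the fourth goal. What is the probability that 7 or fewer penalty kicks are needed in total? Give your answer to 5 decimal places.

0.78506

Finishing within 7 penalty kicks ⇔ at least 4 successes in the first 7. With X ~ Binomial(7, 0.641), P(Y ≤ 7) = 1 − P(X ≤ 3).
  k=0: C(7,0)·0.641^0·0.359^7 = 0.0007685
  k=1: C(7,1)·0.641^1·0.359^6 = 0.0096056
  k=2: C(7,2)·0.641^2·0.359^5 = 0.0514526
  k=3: C(7,3)·0.641^3·0.359^4 = 0.1531158
1 − 0.2149425 = 0.7850575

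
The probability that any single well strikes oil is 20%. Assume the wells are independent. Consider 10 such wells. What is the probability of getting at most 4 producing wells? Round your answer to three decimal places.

0.967

X ~ Binomial(10, 0.20); P(X ≤ 4) = Σ C(10,k) p^k (1−p)^(10−k) over k:
  k=0: C(10,0)·0.20^0·0.80^10 = 0.10737
  k=1: C(10,1)·0.20^1·0.80^9 = 0.26844
  k=2: C(10,2)·0.20^2·0.80^8 = 0.30199
  k=3: C(10,3)·0.20^3·0.80^7 = 0.20133
  k=4: C(10,4)·0.20^4·0.80^6 = 0.08808
Total = 0.96721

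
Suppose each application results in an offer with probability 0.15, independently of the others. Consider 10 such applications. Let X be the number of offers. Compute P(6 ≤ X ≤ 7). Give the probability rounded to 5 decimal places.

0.00137

X ~ Binomial(10, 0.15); P(6 ≤ X ≤ 7) = Σ C(10,k) p^k (1−p)^(10−k) over k:
  k=6: C(10,6)·0.15^6·0.85^4 = 0.0012487
  k=7: C(10,7)·0.15^7·0.85^3 = 0.0001259
Total = 0.0013746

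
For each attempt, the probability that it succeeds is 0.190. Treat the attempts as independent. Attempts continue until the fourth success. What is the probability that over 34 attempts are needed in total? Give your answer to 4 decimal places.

0.0906

Needing more than 34 attempts ⇔ fewer than 4 successes in the first 34. With X ~ Binomial(34, 0.19), P(Y > 34) = P(X ≤ 3).
  k=0: C(34,0)·0.19^0·0.81^34 = 0.000774
  k=1: C(34,1)·0.19^1·0.81^33 = 0.006169
  k=2: C(34,2)·0.19^2·0.81^32 = 0.023878
  k=3: C(34,3)·0.19^3·0.81^31 = 0.059743
P(X ≤ 3) = 0.090564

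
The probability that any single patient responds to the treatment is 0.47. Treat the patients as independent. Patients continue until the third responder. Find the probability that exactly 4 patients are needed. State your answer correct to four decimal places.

Y = trial on which the third success occurs; negative binomial, r=3, p=0.47.
P(Y=4) = C(3,2) · p^3 · (1−p)^1
= 3 · 0.10382 · 0.53 = 0.165079

0.1651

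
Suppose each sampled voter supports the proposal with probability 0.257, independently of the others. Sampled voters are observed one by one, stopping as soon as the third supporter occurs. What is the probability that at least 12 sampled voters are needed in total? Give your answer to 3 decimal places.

0.434

Needing more than 11 sampled voters ⇔ fewer than 3 successes in the first 11. With X ~ Binomial(11, 0.257), P(Y > 11) = P(X ≤ 2).
  k=0: C(11,0)·0.257^0·0.743^11 = 0.03810
  k=1: C(11,1)·0.257^1·0.743^10 = 0.14495
  k=2: C(11,2)·0.257^2·0.743^9 = 0.25068
P(X ≤ 2) = 0.43373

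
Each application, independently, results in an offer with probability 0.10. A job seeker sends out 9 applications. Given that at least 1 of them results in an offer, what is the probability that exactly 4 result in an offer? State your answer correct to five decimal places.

X ~ Binomial(9, 0.10). Want P(X=4 | X≥1) = P(X=4) / P(X≥1).
P(X=4) = C(9,4)·0.10^4·0.90^5 = 0.0074402
P(X≥1) = 1 − 0.3874205 = 0.6125795
Ratio = 0.0074402 / 0.6125795 = 0.0121456

0.01215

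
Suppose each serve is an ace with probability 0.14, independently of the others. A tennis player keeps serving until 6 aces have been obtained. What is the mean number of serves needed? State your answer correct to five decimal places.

42.85714

Y = total serves until the sixth success; negative binomial with r=6, p=0.14.
E[Y] = r / p = 6 / 0.14 = 42.8571429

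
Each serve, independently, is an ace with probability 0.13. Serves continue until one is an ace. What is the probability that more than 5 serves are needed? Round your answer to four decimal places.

Y = number of serves to the first success; geometric, p = 0.13.
P(Y > 5) = P(first 5 all fail) = (1−p)^5 = 0.498421

0.4984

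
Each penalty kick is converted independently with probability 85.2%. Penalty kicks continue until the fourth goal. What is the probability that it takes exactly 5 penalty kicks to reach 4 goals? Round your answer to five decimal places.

Y = trial on which the fourth success occurs; negative binomial, r=4, p=0.852.
P(Y=5) = C(4,3) · p^4 · (1−p)^1
= 4 · 0.52694 · 0.148 = 0.3119465

0.31195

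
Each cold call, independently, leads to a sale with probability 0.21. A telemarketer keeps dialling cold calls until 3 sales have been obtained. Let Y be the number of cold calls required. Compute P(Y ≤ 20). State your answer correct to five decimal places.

0.82301

Finishing within 20 cold calls ⇔ at least 3 successes in the first 20. With X ~ Binomial(20, 0.21), P(Y ≤ 20) = 1 − P(X ≤ 2).
  k=0: C(20,0)·0.21^0·0.79^20 = 0.0089648
  k=1: C(20,1)·0.21^1·0.79^19 = 0.0476611
  k=2: C(20,2)·0.21^2·0.79^18 = 0.1203593
1 − 0.1769853 = 0.8230147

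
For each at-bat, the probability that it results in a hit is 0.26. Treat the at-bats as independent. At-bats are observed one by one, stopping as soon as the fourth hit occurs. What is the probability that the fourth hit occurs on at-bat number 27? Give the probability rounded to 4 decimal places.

0.0117

Y = trial on which the fourth success occurs; negative binomial, r=4, p=0.26.
P(Y=27) = C(26,3) · p^4 · (1−p)^23
= 2600 · 0.0045698 · 0.00098249 = 0.011673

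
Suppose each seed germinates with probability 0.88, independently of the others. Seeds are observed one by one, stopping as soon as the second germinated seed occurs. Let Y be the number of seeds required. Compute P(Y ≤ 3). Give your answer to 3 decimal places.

Finishing within 3 seeds ⇔ at least 2 successes in the first 3. With X ~ Binomial(3, 0.88), P(Y ≤ 3) = 1 − P(X ≤ 1).
  k=0: C(3,0)·0.88^0·0.12^3 = 0.00173
  k=1: C(3,1)·0.88^1·0.12^2 = 0.03802
1 − 0.03974 = 0.96026

0.960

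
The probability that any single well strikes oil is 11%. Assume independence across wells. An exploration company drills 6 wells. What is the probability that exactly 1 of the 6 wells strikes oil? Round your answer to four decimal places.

0.3685

X ~ Binomial(n=6, p=0.11).
P(X=1) = C(6,1) · p^1 · (1−p)^5
= 6 · 0.11 · 0.55841 = 0.368548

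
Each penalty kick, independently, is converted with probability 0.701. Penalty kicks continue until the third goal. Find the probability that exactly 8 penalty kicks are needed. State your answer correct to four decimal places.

0.0173

Y = trial on which the third success occurs; negative binomial, r=3, p=0.701.
P(Y=8) = C(7,2) · p^3 · (1−p)^5
= 21 · 0.34447 · 0.0023898 = 0.017287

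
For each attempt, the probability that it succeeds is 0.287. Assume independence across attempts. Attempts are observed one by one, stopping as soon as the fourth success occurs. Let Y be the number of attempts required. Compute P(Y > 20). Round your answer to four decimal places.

0.1316

Needing more than 20 attempts ⇔ fewer than 4 successes in the first 20. With X ~ Binomial(20, 0.287), P(Y > 20) = P(X ≤ 3).
  k=0: C(20,0)·0.287^0·0.713^20 = 0.001153
  k=1: C(20,1)·0.287^1·0.713^19 = 0.009281
  k=2: C(20,2)·0.287^2·0.713^18 = 0.035492
  k=3: C(20,3)·0.287^3·0.713^17 = 0.085718
P(X ≤ 3) = 0.131644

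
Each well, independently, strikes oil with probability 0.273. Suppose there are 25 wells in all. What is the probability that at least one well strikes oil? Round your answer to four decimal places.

0.9997

P(at least one) = 1 − P(none) = 1 − (1 − 0.273)^25
= 1 − 0.000345 = 0.999655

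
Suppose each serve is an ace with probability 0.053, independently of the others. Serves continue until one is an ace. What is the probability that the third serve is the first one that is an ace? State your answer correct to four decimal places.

0.0475

Geometric (trials to first success), p = 0.053.
P(Y = 3) = (1−p)^2 · p = 0.89681 · 0.053 = 0.047531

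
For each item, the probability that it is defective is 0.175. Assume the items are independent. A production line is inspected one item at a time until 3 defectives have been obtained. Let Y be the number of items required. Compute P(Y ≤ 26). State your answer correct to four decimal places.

Finishing within 26 items ⇔ at least 3 successes in the first 26. With X ~ Binomial(26, 0.175), P(Y ≤ 26) = 1 − P(X ≤ 2).
  k=0: C(26,0)·0.175^0·0.825^26 = 0.006727
  k=1: C(26,1)·0.175^1·0.825^25 = 0.037099
  k=2: C(26,2)·0.175^2·0.825^24 = 0.098368
1 − 0.142194 = 0.857806

0.8578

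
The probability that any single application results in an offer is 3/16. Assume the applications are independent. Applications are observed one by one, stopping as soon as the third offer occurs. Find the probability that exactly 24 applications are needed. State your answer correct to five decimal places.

0.02130

Y = trial on which the third success occurs; negative binomial, r=3, p=0.1875.
P(Y=24) = C(23,2) · p^3 · (1−p)^21
= 253 · 0.0065918 · 0.012773 = 0.0213017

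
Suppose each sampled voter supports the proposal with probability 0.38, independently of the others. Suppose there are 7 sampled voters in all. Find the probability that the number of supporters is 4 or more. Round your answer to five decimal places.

0.25210

X ~ Binomial(7, 0.38); P(X ≥ 4) = Σ C(7,k) p^k (1−p)^(7−k) over k:
  k=4: C(7,4)·0.38^4·0.62^3 = 0.1739312
  k=5: C(7,5)·0.38^5·0.62^2 = 0.0639618
  k=6: C(7,6)·0.38^6·0.62^1 = 0.0130675
  k=7: C(7,7)·0.38^7·0.62^0 = 0.0011442
Total = 0.2521046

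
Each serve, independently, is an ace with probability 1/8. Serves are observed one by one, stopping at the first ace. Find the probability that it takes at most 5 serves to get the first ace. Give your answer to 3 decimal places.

Y = number of serves to the first success; geometric, p = 0.125.
P(Y ≤ 5) = 1 − (1−p)^5 = 1 − 0.51291 = 0.48709

0.487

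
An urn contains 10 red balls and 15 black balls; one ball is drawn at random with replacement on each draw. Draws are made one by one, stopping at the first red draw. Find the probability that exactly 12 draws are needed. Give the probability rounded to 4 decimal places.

Geometric (trials to first success), p = 0.40.
P(Y = 12) = (1−p)^11 · p = 0.003628 · 0.40 = 0.001451

0.0015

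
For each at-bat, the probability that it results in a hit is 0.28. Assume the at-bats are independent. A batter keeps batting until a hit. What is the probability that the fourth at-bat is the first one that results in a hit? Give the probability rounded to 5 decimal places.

Geometric (trials to first success), p = 0.28.
P(Y = 4) = (1−p)^3 · p = 0.37325 · 0.28 = 0.1045094

0.10451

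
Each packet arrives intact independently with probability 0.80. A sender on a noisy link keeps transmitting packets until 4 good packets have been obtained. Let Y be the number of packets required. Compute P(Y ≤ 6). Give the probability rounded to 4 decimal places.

Finishing within 6 packets ⇔ at least 4 successes in the first 6. With X ~ Binomial(6, 0.80), P(Y ≤ 6) = 1 − P(X ≤ 3).
  k=0: C(6,0)·0.80^0·0.20^6 = 0.000064
  k=1: C(6,1)·0.80^1·0.20^5 = 0.001536
  k=2: C(6,2)·0.80^2·0.20^4 = 0.015360
  k=3: C(6,3)·0.80^3·0.20^3 = 0.081920
1 − 0.098880 = 0.901120

0.9011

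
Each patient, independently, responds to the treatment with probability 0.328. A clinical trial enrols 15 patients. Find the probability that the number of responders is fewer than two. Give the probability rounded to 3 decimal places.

0.021

X ~ Binomial(15, 0.328); P(X ≤ 1) = Σ C(15,k) p^k (1−p)^(15−k) over k:
  k=0: C(15,0)·0.328^0·0.672^15 = 0.00257
  k=1: C(15,1)·0.328^1·0.672^14 = 0.01884
Total = 0.02142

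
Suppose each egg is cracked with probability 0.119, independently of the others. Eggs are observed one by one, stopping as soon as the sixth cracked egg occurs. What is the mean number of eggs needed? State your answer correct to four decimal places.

50.4202

Y = total eggs until the sixth success; negative binomial with r=6, p=0.119.
E[Y] = r / p = 6 / 0.119 = 50.420168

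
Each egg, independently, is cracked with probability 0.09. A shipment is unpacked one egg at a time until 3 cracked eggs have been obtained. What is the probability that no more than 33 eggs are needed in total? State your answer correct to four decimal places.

Finishing within 33 eggs ⇔ at least 3 successes in the first 33. With X ~ Binomial(33, 0.09), P(Y ≤ 33) = 1 − P(X ≤ 2).
  k=0: C(33,0)·0.09^0·0.91^33 = 0.044501
  k=1: C(33,1)·0.09^1·0.91^32 = 0.145238
  k=2: C(33,2)·0.09^2·0.91^31 = 0.229828
1 − 0.419566 = 0.580434

0.5804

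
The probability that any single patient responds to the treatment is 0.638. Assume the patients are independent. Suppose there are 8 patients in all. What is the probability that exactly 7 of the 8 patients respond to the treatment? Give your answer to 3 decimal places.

0.125

X ~ Binomial(n=8, p=0.638).
P(X=7) = C(8,7) · p^7 · (1−p)^1
= 8 · 0.043027 · 0.362 = 0.12461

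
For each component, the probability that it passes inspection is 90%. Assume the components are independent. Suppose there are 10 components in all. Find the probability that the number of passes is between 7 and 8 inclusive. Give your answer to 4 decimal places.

X ~ Binomial(10, 0.90); P(7 ≤ X ≤ 8) = Σ C(10,k) p^k (1−p)^(10−k) over k:
  k=7: C(10,7)·0.90^7·0.10^3 = 0.057396
  k=8: C(10,8)·0.90^8·0.10^2 = 0.193710
Total = 0.251106

0.2511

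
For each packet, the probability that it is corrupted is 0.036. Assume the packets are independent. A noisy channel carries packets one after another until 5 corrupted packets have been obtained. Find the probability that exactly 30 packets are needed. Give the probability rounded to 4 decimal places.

Y = trial on which the fifth success occurs; negative binomial, r=5, p=0.036.
P(Y=30) = C(29,4) · p^5 · (1−p)^25
= 23751 · 6.0466e-08 · 0.39988 = 0.000574

0.0006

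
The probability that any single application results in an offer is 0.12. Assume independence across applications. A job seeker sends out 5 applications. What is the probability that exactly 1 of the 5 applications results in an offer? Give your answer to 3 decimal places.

0.360

X ~ Binomial(n=5, p=0.12).
P(X=1) = C(5,1) · p^1 · (1−p)^4
= 5 · 0.12 · 0.5997 = 0.35982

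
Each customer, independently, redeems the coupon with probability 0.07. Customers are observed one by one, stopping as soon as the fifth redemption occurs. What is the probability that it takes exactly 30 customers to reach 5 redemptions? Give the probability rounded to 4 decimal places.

Y = trial on which the fifth success occurs; negative binomial, r=5, p=0.07.
P(Y=30) = C(29,4) · p^5 · (1−p)^25
= 23751 · 1.6807e-06 · 0.16296 = 0.006505

0.0065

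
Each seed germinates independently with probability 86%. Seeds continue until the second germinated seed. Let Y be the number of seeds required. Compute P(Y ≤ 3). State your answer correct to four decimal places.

Finishing within 3 seeds ⇔ at least 2 successes in the first 3. With X ~ Binomial(3, 0.86), P(Y ≤ 3) = 1 − P(X ≤ 1).
  k=0: C(3,0)·0.86^0·0.14^3 = 0.002744
  k=1: C(3,1)·0.86^1·0.14^2 = 0.050568
1 − 0.053312 = 0.946688

0.9467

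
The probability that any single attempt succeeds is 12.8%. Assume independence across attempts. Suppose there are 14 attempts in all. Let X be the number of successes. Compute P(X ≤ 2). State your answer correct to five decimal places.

X ~ Binomial(14, 0.128); P(X ≤ 2) = Σ C(14,k) p^k (1−p)^(14−k) over k:
  k=0: C(14,0)·0.128^0·0.872^14 = 0.1469707
  k=1: C(14,1)·0.128^1·0.872^13 = 0.3020315
  k=2: C(14,2)·0.128^2·0.872^12 = 0.2881769
Total = 0.7371791

0.73718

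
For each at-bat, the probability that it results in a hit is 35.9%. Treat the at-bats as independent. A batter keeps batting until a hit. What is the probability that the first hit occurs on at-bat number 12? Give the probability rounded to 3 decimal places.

0.003

Geometric (trials to first success), p = 0.359.
P(Y = 12) = (1−p)^11 · p = 0.0075065 · 0.359 = 0.00269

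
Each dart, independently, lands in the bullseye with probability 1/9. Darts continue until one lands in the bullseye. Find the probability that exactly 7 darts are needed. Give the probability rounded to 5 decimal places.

0.05481

Geometric (trials to first success), p = 0.111111.
P(Y = 7) = (1−p)^6 · p = 0.49327 · 0.111111 = 0.0548078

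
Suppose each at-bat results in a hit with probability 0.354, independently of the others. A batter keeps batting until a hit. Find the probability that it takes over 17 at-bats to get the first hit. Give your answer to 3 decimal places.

0.001

Y = number of at-bats to the first success; geometric, p = 0.354.
P(Y > 17) = P(first 17 all fail) = (1−p)^17 = 0.00059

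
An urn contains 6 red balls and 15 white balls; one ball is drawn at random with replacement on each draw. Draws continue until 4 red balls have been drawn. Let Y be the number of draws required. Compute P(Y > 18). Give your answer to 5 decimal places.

0.19889

Needing more than 18 draws ⇔ fewer than 4 successes in the first 18. With X ~ Binomial(18, 0.285714), P(Y > 18) = P(X ≤ 3).
  k=0: C(18,0)·0.285714^0·0.714286^18 = 0.0023426
  k=1: C(18,1)·0.285714^1·0.714286^17 = 0.0168666
  k=2: C(18,2)·0.285714^2·0.714286^16 = 0.0573465
  k=3: C(18,3)·0.285714^3·0.714286^15 = 0.1223392
P(X ≤ 3) = 0.1988948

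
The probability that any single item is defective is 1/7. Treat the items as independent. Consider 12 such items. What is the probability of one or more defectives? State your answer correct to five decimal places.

0.84273

P(at least one) = 1 − P(none) = 1 − (1 − 0.142857)^12
= 1 − 0.1572673 = 0.8427327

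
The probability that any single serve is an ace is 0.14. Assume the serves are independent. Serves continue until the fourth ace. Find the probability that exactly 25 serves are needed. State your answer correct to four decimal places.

0.0327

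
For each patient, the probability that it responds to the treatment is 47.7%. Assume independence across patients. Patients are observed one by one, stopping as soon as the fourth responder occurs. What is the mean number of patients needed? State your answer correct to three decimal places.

8.386

Y = total patients until the fourth success; negative binomial with r=4, p=0.477.
E[Y] = r / p = 4 / 0.477 = 8.38574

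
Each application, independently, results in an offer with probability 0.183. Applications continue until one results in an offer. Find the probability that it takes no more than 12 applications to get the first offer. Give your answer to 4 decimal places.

Y = number of applications to the first success; geometric, p = 0.183.
P(Y ≤ 12) = 1 − (1−p)^12 = 1 − 0.088443 = 0.911557

0.9116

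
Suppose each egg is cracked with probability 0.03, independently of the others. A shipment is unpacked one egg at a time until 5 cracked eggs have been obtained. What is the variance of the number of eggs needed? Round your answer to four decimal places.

Y = total eggs until the fifth success; negative binomial with r=5, p=0.03.
Var(Y) = r(1−p)/p² = 5·0.97 / 0.03² = 5388.888889

5388.8889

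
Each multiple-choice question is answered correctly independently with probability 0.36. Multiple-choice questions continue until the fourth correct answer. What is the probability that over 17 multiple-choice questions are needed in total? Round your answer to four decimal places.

0.0885

Needing more than 17 multiple-choice questions ⇔ fewer than 4 successes in the first 17. With X ~ Binomial(17, 0.36), P(Y > 17) = P(X ≤ 3).
  k=0: C(17,0)·0.36^0·0.64^17 = 0.000507
  k=1: C(17,1)·0.36^1·0.64^16 = 0.004849
  k=2: C(17,2)·0.36^2·0.64^15 = 0.021819
  k=3: C(17,3)·0.36^3·0.64^14 = 0.061367
P(X ≤ 3) = 0.088542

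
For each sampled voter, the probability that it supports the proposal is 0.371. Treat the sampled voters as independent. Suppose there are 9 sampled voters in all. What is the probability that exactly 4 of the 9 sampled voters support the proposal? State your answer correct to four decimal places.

X ~ Binomial(n=9, p=0.371).
P(X=4) = C(9,4) · p^4 · (1−p)^5
= 126 · 0.018945 · 0.098459 = 0.235028

0.2350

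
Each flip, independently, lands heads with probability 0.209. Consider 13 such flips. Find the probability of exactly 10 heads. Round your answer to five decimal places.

0.00002

X ~ Binomial(n=13, p=0.209).
P(X=10) = C(13,10) · p^10 · (1−p)^3
= 286 · 1.5902e-07 · 0.49491 = 0.0000225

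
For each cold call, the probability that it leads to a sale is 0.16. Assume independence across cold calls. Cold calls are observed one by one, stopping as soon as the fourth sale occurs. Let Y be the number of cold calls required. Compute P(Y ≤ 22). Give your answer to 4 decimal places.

0.4774

Finishing within 22 cold calls ⇔ at least 4 successes in the first 22. With X ~ Binomial(22, 0.16), P(Y ≤ 22) = 1 − P(X ≤ 3).
  k=0: C(22,0)·0.16^0·0.84^22 = 0.021585
  k=1: C(22,1)·0.16^1·0.84^21 = 0.090450
  k=2: C(22,2)·0.16^2·0.84^20 = 0.180900
  k=3: C(22,3)·0.16^3·0.84^19 = 0.229714
1 − 0.522648 = 0.477352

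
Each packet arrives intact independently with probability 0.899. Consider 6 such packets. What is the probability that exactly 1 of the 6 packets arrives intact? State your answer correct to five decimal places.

0.00006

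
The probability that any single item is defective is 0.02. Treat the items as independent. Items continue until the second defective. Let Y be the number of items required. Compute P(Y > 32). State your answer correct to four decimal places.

Needing more than 32 items ⇔ fewer than 2 successes in the first 32. With X ~ Binomial(32, 0.02), P(Y > 32) = P(X ≤ 1).
  k=0: C(32,0)·0.02^0·0.98^32 = 0.523883
  k=1: C(32,1)·0.02^1·0.98^31 = 0.342128
P(X ≤ 1) = 0.866011

0.8660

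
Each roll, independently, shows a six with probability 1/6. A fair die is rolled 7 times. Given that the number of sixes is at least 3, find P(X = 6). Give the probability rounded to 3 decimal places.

X ~ Binomial(7, 0.166667). Want P(X=6 | X≥3) = P(X=6) / P(X≥3).
P(X=6) = C(7,6)·0.166667^6·0.833333^1 = 0.00013
P(X≥3) = 1 − 0.27908 − 0.39071 − 0.23443 = 0.09578
Ratio = 0.00013 / 0.09578 = 0.00131

0.001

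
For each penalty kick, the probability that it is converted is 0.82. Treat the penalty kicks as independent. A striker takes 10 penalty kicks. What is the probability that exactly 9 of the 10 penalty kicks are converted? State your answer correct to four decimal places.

X ~ Binomial(n=10, p=0.82).
P(X=9) = C(10,9) · p^9 · (1−p)^1
= 10 · 0.16762 · 0.18 = 0.301715

0.3017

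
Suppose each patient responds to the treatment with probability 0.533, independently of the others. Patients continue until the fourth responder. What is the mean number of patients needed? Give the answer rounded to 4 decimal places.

Y = total patients until the fourth success; negative binomial with r=4, p=0.533.
E[Y] = r / p = 4 / 0.533 = 7.504690

7.5047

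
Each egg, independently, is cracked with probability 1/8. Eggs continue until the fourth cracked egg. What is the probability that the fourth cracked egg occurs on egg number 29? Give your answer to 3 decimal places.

Y = trial on which the fourth success occurs; negative binomial, r=4, p=0.125.
P(Y=29) = C(28,3) · p^4 · (1−p)^25
= 3276 · 0.00024414 · 0.035498 = 0.02839

0.028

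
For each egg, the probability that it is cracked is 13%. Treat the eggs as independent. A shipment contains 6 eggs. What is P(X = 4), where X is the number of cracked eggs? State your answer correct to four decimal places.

X ~ Binomial(n=6, p=0.13).
P(X=4) = C(6,4) · p^4 · (1−p)^2
= 15 · 0.00028561 · 0.7569 = 0.003243

0.0032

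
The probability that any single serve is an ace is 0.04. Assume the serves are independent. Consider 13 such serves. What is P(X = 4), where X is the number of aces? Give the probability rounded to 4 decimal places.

X ~ Binomial(n=13, p=0.04).
P(X=4) = C(13,4) · p^4 · (1−p)^9
= 715 · 2.56e-06 · 0.69253 = 0.001268

0.0013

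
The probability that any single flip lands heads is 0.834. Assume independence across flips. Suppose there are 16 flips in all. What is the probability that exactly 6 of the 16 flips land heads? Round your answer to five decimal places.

0.00004

X ~ Binomial(n=16, p=0.834).
P(X=6) = C(16,6) · p^6 · (1−p)^10
= 8008 · 0.33651 · 1.5888e-08 = 0.0000428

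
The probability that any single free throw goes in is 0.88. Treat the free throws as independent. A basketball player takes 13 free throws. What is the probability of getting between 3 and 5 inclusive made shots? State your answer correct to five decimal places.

0.00003

X ~ Binomial(13, 0.88); P(3 ≤ X ≤ 5) = Σ C(13,k) p^k (1−p)^(13−k) over k:
  k=3: C(13,3)·0.88^3·0.12^10 = 0.0000001
  k=4: C(13,4)·0.88^4·0.12^9 = 0.0000022
  k=5: C(13,5)·0.88^5·0.12^8 = 0.0000292
Total = 0.0000315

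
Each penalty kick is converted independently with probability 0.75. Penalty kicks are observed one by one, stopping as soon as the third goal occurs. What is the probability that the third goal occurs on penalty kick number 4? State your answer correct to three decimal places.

0.316

Y = trial on which the third success occurs; negative binomial, r=3, p=0.75.
P(Y=4) = C(3,2) · p^3 · (1−p)^1
= 3 · 0.42188 · 0.25 = 0.31641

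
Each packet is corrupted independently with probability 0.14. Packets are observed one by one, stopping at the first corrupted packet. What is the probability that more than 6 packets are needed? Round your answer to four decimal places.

0.4046

Y = number of packets to the first success; geometric, p = 0.14.
P(Y > 6) = P(first 6 all fail) = (1−p)^6 = 0.404567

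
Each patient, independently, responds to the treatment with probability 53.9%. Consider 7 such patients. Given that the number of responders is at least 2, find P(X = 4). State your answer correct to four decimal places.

0.3017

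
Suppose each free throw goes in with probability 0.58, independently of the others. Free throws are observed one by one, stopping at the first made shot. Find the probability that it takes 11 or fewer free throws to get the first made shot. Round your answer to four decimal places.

0.9999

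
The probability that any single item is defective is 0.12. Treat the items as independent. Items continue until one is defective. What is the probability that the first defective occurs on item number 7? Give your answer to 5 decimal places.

0.05573

Geometric (trials to first success), p = 0.12.
P(Y = 7) = (1−p)^6 · p = 0.4644 · 0.12 = 0.0557285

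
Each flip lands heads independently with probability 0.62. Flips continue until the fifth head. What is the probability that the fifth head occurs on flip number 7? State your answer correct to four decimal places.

Y = trial on which the fifth success occurs; negative binomial, r=5, p=0.62.
P(Y=7) = C(6,4) · p^5 · (1−p)^2
= 15 · 0.091613 · 0.1444 = 0.198434

0.1984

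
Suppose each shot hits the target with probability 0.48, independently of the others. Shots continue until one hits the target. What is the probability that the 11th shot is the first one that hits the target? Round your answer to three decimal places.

0.001

Geometric (trials to first success), p = 0.48.
P(Y = 11) = (1−p)^10 · p = 0.0014456 · 0.48 = 0.00069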